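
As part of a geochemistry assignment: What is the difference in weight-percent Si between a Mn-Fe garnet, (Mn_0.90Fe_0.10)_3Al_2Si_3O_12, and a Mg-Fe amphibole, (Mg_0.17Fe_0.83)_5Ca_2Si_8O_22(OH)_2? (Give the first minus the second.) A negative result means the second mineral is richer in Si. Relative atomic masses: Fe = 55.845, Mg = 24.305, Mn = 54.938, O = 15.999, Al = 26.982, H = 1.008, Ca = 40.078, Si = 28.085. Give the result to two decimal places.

M((Mn_0.90Fe_0.10)_3Al_2Si_3O_12) = 495.293 g/mol, so wt% Si = 84.255/495.293 × 100 = 17.01%.
M((Mg_0.17Fe_0.83)_5Ca_2Si_8O_22(OH)_2) = 943.244 g/mol, so wt% Si = 224.680/943.244 × 100 = 23.82%.
17.01 − 23.82 = -6.81 pp.

-6.81 percentage points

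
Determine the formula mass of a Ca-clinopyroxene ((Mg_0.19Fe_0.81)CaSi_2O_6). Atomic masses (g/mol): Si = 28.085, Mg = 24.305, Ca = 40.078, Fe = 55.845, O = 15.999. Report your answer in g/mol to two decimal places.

242.09 g/mol

The formula mass is the sum 0.19×24.305 + 0.81×55.845 + 1×40.078 + 2×28.085 + 6×15.999.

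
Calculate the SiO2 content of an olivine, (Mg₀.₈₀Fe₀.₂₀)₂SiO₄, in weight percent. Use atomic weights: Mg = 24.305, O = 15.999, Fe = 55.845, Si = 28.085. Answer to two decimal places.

39.19 wt%

Molar mass of (Mg₀.₈₀Fe₀.₂₀)₂SiO₄ = 1.60×24.305 + 0.40×55.845 + 1×28.085 + 4×15.999 = 153.307 g/mol.
Each formula unit contains 1 Si, equivalent to 1/1 = 1.0000 mol SiO2.
M(SiO2) = 1×28.085 + 2×15.999 = 60.083 g/mol.
Mass of SiO2 per formula unit = 1.0000 × 60.083 = 60.083 g.
SiO2 wt% = 60.083 / 153.307 × 100 = 39.19%.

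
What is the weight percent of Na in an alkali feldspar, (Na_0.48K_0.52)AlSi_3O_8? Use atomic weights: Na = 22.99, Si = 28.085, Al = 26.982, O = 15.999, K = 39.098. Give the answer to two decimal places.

4.08 mass %

Formula mass = 0.48×22.99 + 0.52×39.098 + 1×26.982 + 3×28.085 + 8×15.999 = 270.595 g/mol, of which 11.035 g is Na.
So Na makes up 11.035/270.595 = 0.0408 of the mass, i.e. 4.08%.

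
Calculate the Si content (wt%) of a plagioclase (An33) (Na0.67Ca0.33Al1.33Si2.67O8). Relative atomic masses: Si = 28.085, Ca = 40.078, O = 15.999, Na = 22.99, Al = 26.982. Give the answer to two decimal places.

28.03 wt%

M(Na0.67Ca0.33Al1.33Si2.67O8) = 267.494 g/mol.
Si contributes 2.67 × 28.085 = 74.987 g per mole.
74.987/267.494 = 0.2803 → 28.03%.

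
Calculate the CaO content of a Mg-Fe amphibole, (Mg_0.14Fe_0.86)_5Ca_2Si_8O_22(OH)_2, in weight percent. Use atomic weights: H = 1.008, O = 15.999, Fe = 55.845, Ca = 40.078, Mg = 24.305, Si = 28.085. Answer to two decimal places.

11.83 wt%

M((Mg_0.14Fe_0.86)_5Ca_2Si_8O_22(OH)_2) = 947.975 g/mol; M(CaO) = 56.077 g/mol.
Moles CaO per formula unit = 2 Ca ÷ 1 = 2.0000.
CaO fraction = (2.0000 × 56.077) / 947.975 = 112.154/947.975 = 0.1183.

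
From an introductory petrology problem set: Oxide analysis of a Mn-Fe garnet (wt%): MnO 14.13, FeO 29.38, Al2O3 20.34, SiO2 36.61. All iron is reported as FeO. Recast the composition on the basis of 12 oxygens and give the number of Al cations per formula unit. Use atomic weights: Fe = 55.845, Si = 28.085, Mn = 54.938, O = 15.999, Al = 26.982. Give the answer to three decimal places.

14.13 wt% MnO ÷ 70.937 g/mol = 0.19919 mol, giving 0.19919 Mn and 0.19919 O.
29.38 wt% FeO ÷ 71.844 g/mol = 0.40894 mol, giving 0.40894 Fe and 0.40894 O.
20.34 wt% Al2O3 ÷ 101.961 g/mol = 0.19949 mol, giving 0.39898 Al and 0.59847 O.
36.61 wt% SiO2 ÷ 60.083 g/mol = 0.60932 mol, giving 0.60932 Si and 1.21864 O.
Oxygen sums to 2.42524; scaling by 12/2.42524 = 4.94796 puts the formula on 12 O.
Al: 0.39898 × 4.94796 = 1.974 atoms per formula unit.

1.974 Al apfu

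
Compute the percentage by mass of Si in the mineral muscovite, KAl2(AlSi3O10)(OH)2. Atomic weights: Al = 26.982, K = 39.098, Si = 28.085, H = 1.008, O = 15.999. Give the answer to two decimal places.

Molar mass of KAl2(AlSi3O10)(OH)2: 1·39.098 + 3·26.982 + 3·28.085 + 12·15.999 + 2·1.008 = 398.303 g/mol.
Mass of Si per formula unit: 3 × 28.085 = 84.255 g.
Weight fraction Si = 84.255 / 398.303 = 0.2115.

21.15 weight percent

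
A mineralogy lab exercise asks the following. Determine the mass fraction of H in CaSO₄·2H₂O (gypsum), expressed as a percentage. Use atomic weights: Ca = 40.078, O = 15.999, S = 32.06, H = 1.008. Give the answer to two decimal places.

M(CaSO₄·2H₂O) = 172.164 g/mol.
H contributes 4 × 1.008 = 4.032 g per mole.
4.032/172.164 = 0.0234 → 2.34%.

2.34 weight percent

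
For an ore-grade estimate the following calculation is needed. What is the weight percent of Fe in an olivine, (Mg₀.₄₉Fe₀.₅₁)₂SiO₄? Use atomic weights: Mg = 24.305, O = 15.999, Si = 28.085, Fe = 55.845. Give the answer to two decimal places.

32.95 mass %

Molar mass of (Mg₀.₄₉Fe₀.₅₁)₂SiO₄: 0.98*24.305 + 1.02*55.845 + 1*28.085 + 4*15.999 = 172.862 g/mol.
Mass of Fe per formula unit: 1.02 × 55.845 = 56.962 g.
Weight fraction Fe = 56.962 / 172.862 = 0.3295.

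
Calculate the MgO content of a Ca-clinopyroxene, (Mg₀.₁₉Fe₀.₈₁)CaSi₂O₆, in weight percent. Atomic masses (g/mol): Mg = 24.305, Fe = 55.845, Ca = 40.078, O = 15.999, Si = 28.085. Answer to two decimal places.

Molar mass of (Mg₀.₁₉Fe₀.₈₁)CaSi₂O₆ = 0.19·24.305 + 0.81·55.845 + 1·40.078 + 2·28.085 + 6·15.999 = 242.094 g/mol.
Each formula unit contains 0.19 Mg, equivalent to 0.19/1 = 0.1900 mol MgO.
M(MgO) = 1×24.305 + 1×15.999 = 40.304 g/mol.
Mass of MgO per formula unit = 0.1900 × 40.304 = 7.658 g.
MgO wt% = 7.658 / 242.094 × 100 = 3.16%.

3.16 wt%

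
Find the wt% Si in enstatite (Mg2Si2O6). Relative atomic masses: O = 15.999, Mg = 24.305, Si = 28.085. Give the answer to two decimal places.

27.98 weight percent

Molar mass of Mg2Si2O6: 2×24.305 + 2×28.085 + 6×15.999 = 200.774 g/mol.
Mass of Si per formula unit: 2 × 28.085 = 56.170 g.
Weight fraction Si = 56.170 / 200.774 = 0.2798.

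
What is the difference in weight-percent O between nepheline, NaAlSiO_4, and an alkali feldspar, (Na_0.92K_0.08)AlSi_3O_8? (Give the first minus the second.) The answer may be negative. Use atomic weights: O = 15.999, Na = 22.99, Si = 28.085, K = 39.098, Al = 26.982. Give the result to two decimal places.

O in NaAlSiO_4: molar mass 142.053 g/mol; 4×15.999 = 63.996 g → 45.05 wt%.
O in (Na_0.92K_0.08)AlSi_3O_8: molar mass 263.508 g/mol; 8×15.999 = 127.992 g → 48.57 wt%.
Difference = 45.05 − 48.57 = -3.52 percentage points.

-3.52 percentage points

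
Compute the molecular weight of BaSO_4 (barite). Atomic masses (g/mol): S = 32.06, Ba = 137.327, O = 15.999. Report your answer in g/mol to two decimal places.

M = 1*137.327 + 1*32.06 + 4*15.999

233.38 g/mol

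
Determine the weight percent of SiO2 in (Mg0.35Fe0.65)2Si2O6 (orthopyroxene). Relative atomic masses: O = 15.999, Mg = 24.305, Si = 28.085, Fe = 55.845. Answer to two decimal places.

49.70 wt%

Molar mass of (Mg0.35Fe0.65)2Si2O6 = 0.70×24.305 + 1.30×55.845 + 2×28.085 + 6×15.999 = 241.776 g/mol.
Each formula unit contains 2 Si, equivalent to 2/1 = 2.0000 mol SiO2.
M(SiO2) = 1×28.085 + 2×15.999 = 60.083 g/mol.
Mass of SiO2 per formula unit = 2.0000 × 60.083 = 120.166 g.
SiO2 wt% = 120.166 / 241.776 × 100 = 49.70%.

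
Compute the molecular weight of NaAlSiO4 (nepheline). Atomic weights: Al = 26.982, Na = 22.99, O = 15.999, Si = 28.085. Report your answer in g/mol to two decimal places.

142.05 g/mol

M = 1·22.99 + 1·26.982 + 1·28.085 + 4·15.999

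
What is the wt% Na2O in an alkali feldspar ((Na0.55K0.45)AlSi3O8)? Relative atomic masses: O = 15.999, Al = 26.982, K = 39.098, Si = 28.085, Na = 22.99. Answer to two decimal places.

Molar mass of (Na0.55K0.45)AlSi3O8 = 0.55·22.99 + 0.45·39.098 + 1·26.982 + 3·28.085 + 8·15.999 = 269.468 g/mol.
Each formula unit contains 0.55 Na, equivalent to 0.55/2 = 0.2750 mol Na2O.
M(Na2O) = 2×22.99 + 1×15.999 = 61.979 g/mol.
Mass of Na2O per formula unit = 0.2750 × 61.979 = 17.044 g.
Na2O wt% = 17.044 / 269.468 × 100 = 6.33%.

6.33 wt%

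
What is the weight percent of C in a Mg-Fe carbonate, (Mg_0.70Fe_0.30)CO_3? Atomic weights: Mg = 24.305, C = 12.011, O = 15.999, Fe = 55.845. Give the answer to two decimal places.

M((Mg_0.70Fe_0.30)CO_3) = 93.775 g/mol.
C contributes 1 × 12.011 = 12.011 g per mole.
12.011/93.775 = 0.1281 → 12.81%.

12.81 weight percent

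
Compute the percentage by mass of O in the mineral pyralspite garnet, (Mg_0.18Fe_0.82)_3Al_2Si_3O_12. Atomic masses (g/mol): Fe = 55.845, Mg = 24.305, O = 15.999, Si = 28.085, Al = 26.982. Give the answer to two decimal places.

M((Mg_0.18Fe_0.82)_3Al_2Si_3O_12) = 480.710 g/mol.
O contributes 12 × 15.999 = 191.988 g per mole.
191.988/480.710 = 0.3994 → 39.94%.

39.94 weight percent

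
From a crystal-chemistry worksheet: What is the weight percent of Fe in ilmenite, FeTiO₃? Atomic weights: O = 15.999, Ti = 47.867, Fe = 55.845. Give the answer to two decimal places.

Formula mass = 1×55.845 + 1×47.867 + 3×15.999 = 151.709 g/mol, of which 55.845 g is Fe.
So Fe makes up 55.845/151.709 = 0.3681 of the mass, i.e. 36.81%.

36.81 mass %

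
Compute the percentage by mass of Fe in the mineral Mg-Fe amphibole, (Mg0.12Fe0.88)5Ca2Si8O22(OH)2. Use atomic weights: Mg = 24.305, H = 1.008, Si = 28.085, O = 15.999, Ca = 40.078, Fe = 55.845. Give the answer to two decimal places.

25.83 weight percent

M((Mg0.12Fe0.88)5Ca2Si8O22(OH)2) = 951.129 g/mol.
Fe contributes 4.40 × 55.845 = 245.718 g per mole.
245.718/951.129 = 0.2583 → 25.83%.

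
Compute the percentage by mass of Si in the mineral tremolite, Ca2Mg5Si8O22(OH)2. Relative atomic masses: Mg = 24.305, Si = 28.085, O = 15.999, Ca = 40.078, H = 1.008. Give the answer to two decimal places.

Molar mass of Ca2Mg5Si8O22(OH)2: 2×40.078 + 5×24.305 + 8×28.085 + 24×15.999 + 2×1.008 = 812.353 g/mol.
Mass of Si per formula unit: 8 × 28.085 = 224.680 g.
Weight fraction Si = 224.680 / 812.353 = 0.2766.

27.66 wt%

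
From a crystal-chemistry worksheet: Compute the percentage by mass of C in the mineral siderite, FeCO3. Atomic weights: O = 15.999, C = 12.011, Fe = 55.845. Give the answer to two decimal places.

10.37 mass %

M(FeCO3) = 115.853 g/mol.
C contributes 1 × 12.011 = 12.011 g per mole.
12.011/115.853 = 0.1037 → 10.37%.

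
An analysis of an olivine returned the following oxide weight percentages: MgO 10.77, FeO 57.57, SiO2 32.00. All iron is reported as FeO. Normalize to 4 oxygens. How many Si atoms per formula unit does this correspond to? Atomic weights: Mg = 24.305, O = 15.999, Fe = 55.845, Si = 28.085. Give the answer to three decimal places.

10.77 wt% MgO ÷ 40.304 g/mol = 0.26722 mol, giving 0.26722 Mg and 0.26722 O.
57.57 wt% FeO ÷ 71.844 g/mol = 0.80132 mol, giving 0.80132 Fe and 0.80132 O.
32.00 wt% SiO2 ÷ 60.083 g/mol = 0.53260 mol, giving 0.53260 Si and 1.06520 O.
Oxygen sums to 2.13374; scaling by 4/2.13374 = 1.87464 puts the formula on 4 O.
Si: 0.53260 × 1.87464 = 0.998 atoms per formula unit.

0.998 Si apfu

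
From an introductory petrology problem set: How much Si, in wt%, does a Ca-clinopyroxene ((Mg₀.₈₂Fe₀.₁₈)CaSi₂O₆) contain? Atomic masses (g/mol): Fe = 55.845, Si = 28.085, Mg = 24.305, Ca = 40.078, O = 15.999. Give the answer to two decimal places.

Formula mass = 0.82×24.305 + 0.18×55.845 + 1×40.078 + 2×28.085 + 6×15.999 = 222.224 g/mol, of which 56.170 g is Si.
So Si makes up 56.170/222.224 = 0.2528 of the mass, i.e. 25.28%.

25.28 wt%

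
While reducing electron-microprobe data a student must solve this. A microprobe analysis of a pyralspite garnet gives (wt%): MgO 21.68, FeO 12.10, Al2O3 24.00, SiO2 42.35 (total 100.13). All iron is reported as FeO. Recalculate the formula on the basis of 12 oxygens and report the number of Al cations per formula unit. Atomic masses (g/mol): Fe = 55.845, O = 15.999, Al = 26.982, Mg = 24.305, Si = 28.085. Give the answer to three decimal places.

MgO: 21.68/40.304 = 0.53791 mol → 0.53791 mol Mg, 0.53791 mol O.
FeO: 12.10/71.844 = 0.16842 mol → 0.16842 mol Fe, 0.16842 mol O.
Al2O3: 24.00/101.961 = 0.23538 mol → 0.47076 mol Al, 0.70614 mol O.
SiO2: 42.35/60.083 = 0.70486 mol → 0.70486 mol Si, 1.40972 mol O.
Total oxygen = 2.82219 mol. Normalization factor = 12/2.82219 = 4.25202.
Al per 12 O = 0.47076 × 4.25202 = 2.002.

2.002 Al apfu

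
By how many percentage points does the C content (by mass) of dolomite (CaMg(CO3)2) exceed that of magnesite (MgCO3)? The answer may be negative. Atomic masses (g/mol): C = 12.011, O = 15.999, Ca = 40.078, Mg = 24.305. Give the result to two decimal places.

-1.22 percentage points

C in CaMg(CO3)2: molar mass 184.399 g/mol; 2×12.011 = 24.022 g → 13.03 wt%.
C in MgCO3: molar mass 84.313 g/mol; 1×12.011 = 12.011 g → 14.25 wt%.
Difference = 13.03 − 14.25 = -1.22 percentage points.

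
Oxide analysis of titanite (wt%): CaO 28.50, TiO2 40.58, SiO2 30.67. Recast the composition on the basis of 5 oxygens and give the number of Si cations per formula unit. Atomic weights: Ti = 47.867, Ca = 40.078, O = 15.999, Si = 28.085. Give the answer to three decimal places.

1.003 Si apfu

CaO (M=56.077): mol = 0.50823; Ca = 0.50823, O = 0.50823.
TiO2 (M=79.865): mol = 0.50811; Ti = 0.50811, O = 1.01622.
SiO2 (M=60.083): mol = 0.51046; Si = 0.51046, O = 1.02092.
ΣO = 2.54537; factor = 5/ΣO = 1.96435.
Si apfu = 0.51046 × 1.96435 = 1.003.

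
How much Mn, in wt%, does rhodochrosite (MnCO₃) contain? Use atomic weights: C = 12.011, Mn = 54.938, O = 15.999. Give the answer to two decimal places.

Molar mass of MnCO₃: 1*54.938 + 1*12.011 + 3*15.999 = 114.946 g/mol.
Mass of Mn per formula unit: 1 × 54.938 = 54.938 g.
Weight fraction Mn = 54.938 / 114.946 = 0.4779.

47.79 wt%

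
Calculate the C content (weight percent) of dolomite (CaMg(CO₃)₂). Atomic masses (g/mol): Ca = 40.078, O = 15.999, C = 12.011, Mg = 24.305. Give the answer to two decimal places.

Molar mass of CaMg(CO₃)₂: 1×40.078 + 1×24.305 + 2×12.011 + 6×15.999 = 184.399 g/mol.
Mass of C per formula unit: 2 × 12.011 = 24.022 g.
Weight fraction C = 24.022 / 184.399 = 0.1303.

13.03 weight percent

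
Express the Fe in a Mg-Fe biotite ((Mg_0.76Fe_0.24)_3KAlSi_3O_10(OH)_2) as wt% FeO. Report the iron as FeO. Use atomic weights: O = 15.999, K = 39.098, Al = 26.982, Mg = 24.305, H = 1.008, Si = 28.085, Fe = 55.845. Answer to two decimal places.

11.76 wt%

Formula mass = 439.963 g/mol.
0.72 Fe → 0.7200 mol FeO per formula unit; M(FeO) = 71.844, so FeO mass = 51.728 g.
51.728/439.963 × 100 = 11.76 wt%.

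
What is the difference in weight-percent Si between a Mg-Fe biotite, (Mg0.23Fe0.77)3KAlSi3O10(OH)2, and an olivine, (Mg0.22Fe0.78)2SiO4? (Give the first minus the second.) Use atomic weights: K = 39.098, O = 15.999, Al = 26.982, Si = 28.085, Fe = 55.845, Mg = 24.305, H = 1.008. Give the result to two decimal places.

2.40 percentage points

First mineral: 84.255 g Si in 490.111 g formula = 17.19 wt% Si.
Second mineral: 28.085 g Si in 189.893 g formula = 14.79 wt% Si.
17.19% − 14.79% gives a difference of 2.40 percentage points.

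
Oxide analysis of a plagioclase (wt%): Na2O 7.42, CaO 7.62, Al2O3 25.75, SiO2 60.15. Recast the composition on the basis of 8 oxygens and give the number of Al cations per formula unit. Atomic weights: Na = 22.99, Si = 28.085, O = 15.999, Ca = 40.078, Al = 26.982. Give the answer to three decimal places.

1.340 Al apfu

Na2O: 7.42/61.979 = 0.11972 mol → 0.23944 mol Na, 0.11972 mol O.
CaO: 7.62/56.077 = 0.13588 mol → 0.13588 mol Ca, 0.13588 mol O.
Al2O3: 25.75/101.961 = 0.25255 mol → 0.50510 mol Al, 0.75765 mol O.
SiO2: 60.15/60.083 = 1.00112 mol → 1.00112 mol Si, 2.00224 mol O.
Total oxygen = 3.01549 mol. Normalization factor = 8/3.01549 = 2.65297.
Al per 8 O = 0.50510 × 2.65297 = 1.340.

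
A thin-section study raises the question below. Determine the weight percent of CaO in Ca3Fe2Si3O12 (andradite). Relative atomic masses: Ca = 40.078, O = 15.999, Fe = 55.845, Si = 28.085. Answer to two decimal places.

M(Ca3Fe2Si3O12) = 508.167 g/mol; M(CaO) = 56.077 g/mol.
Moles CaO per formula unit = 3 Ca ÷ 1 = 3.0000.
CaO fraction = (3.0000 × 56.077) / 508.167 = 168.231/508.167 = 0.3311.

33.11 wt%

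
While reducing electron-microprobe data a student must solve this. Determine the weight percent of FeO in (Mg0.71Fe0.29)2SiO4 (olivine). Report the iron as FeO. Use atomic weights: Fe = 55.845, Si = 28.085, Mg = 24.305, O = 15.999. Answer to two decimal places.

Formula mass = 158.984 g/mol.
0.58 Fe → 0.5800 mol FeO per formula unit; M(FeO) = 71.844, so FeO mass = 41.670 g.
41.670/158.984 × 100 = 26.21 wt%.

26.21 wt%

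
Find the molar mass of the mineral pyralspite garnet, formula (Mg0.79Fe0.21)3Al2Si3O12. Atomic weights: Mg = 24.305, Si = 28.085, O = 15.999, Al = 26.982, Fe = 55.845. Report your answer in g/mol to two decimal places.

The formula mass is the sum 2.37(24.305) + 0.63(55.845) + 2(26.982) + 3(28.085) + 12(15.999).

422.99 g/mol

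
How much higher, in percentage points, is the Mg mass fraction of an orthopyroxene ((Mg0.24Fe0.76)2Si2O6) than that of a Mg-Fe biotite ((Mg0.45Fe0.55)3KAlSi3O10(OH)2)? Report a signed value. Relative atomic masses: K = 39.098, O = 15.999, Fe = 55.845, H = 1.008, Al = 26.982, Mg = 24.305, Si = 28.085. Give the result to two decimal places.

Mg in (Mg0.24Fe0.76)2Si2O6: molar mass 248.715 g/mol; 0.48×24.305 = 11.666 g → 4.69 wt%.
Mg in (Mg0.45Fe0.55)3KAlSi3O10(OH)2: molar mass 469.295 g/mol; 1.35×24.305 = 32.812 g → 6.99 wt%.
Difference = 4.69 − 6.99 = -2.30 percentage points.

-2.30 percentage points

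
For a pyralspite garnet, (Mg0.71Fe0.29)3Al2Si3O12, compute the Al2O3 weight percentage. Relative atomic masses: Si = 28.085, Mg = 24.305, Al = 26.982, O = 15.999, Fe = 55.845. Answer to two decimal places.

Formula mass = 430.562 g/mol.
2 Al → 1.0000 mol Al2O3 per formula unit; M(Al2O3) = 101.961, so Al2O3 mass = 101.961 g.
101.961/430.562 × 100 = 23.68 wt%.

23.68 wt%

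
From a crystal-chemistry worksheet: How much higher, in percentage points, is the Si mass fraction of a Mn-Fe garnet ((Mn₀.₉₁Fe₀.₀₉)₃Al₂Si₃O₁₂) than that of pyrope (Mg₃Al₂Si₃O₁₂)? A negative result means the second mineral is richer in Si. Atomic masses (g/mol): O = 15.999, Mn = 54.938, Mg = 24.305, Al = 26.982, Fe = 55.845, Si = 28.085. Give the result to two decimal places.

-3.89 percentage points

Si in (Mn₀.₉₁Fe₀.₀₉)₃Al₂Si₃O₁₂: molar mass 495.266 g/mol; 3×28.085 = 84.255 g → 17.01 wt%.
Si in Mg₃Al₂Si₃O₁₂: molar mass 403.122 g/mol; 3×28.085 = 84.255 g → 20.90 wt%.
Difference = 17.01 − 20.90 = -3.89 percentage points.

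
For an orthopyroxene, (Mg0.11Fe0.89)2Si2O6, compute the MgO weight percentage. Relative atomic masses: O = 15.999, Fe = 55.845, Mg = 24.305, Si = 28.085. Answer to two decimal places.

3.45 wt%

Molar mass of (Mg0.11Fe0.89)2Si2O6 = 0.22*24.305 + 1.78*55.845 + 2*28.085 + 6*15.999 = 256.915 g/mol.
Each formula unit contains 0.22 Mg, equivalent to 0.22/1 = 0.2200 mol MgO.
M(MgO) = 1×24.305 + 1×15.999 = 40.304 g/mol.
Mass of MgO per formula unit = 0.2200 × 40.304 = 8.867 g.
MgO wt% = 8.867 / 256.915 × 100 = 3.45%.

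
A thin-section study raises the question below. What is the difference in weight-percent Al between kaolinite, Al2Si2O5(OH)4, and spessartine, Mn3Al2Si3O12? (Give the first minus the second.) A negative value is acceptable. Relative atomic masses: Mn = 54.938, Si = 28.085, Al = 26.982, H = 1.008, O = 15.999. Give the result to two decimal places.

M(Al2Si2O5(OH)4) = 258.157 g/mol, so wt% Al = 53.964/258.157 × 100 = 20.90%.
M(Mn3Al2Si3O12) = 495.021 g/mol, so wt% Al = 53.964/495.021 × 100 = 10.90%.
20.90 − 10.90 = 10.00 pp.

10.00 percentage points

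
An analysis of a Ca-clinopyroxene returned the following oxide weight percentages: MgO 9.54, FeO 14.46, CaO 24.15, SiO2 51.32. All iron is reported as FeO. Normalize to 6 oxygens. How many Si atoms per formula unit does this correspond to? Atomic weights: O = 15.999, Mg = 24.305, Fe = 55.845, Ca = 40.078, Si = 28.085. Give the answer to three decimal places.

1.989 Si apfu

9.54 wt% MgO ÷ 40.304 g/mol = 0.23670 mol, giving 0.23670 Mg and 0.23670 O.
14.46 wt% FeO ÷ 71.844 g/mol = 0.20127 mol, giving 0.20127 Fe and 0.20127 O.
24.15 wt% CaO ÷ 56.077 g/mol = 0.43066 mol, giving 0.43066 Ca and 0.43066 O.
51.32 wt% SiO2 ÷ 60.083 g/mol = 0.85415 mol, giving 0.85415 Si and 1.70830 O.
Oxygen sums to 2.57693; scaling by 6/2.57693 = 2.32835 puts the formula on 6 O.
Si: 0.85415 × 2.32835 = 1.989 atoms per formula unit.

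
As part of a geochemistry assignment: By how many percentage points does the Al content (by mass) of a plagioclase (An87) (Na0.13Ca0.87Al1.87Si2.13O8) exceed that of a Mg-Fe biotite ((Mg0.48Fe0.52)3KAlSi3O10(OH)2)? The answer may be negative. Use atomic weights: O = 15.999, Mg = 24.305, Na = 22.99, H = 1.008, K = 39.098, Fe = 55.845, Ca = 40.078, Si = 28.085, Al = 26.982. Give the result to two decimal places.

Al in Na0.13Ca0.87Al1.87Si2.13O8: molar mass 276.126 g/mol; 1.87×26.982 = 50.456 g → 18.27 wt%.
Al in (Mg0.48Fe0.52)3KAlSi3O10(OH)2: molar mass 466.456 g/mol; 1×26.982 = 26.982 g → 5.78 wt%.
Difference = 18.27 − 5.78 = 12.49 percentage points.

12.49 percentage points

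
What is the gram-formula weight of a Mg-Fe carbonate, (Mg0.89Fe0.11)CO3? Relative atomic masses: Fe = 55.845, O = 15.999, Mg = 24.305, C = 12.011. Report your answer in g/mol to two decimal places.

M = 0.89(24.305) + 0.11(55.845) + 1(12.011) + 3(15.999)

87.78 g/mol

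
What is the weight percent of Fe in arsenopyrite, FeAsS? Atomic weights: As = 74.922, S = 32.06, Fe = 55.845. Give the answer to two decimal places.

M(FeAsS) = 162.827 g/mol.
Fe contributes 1 × 55.845 = 55.845 g per mole.
55.845/162.827 = 0.3430 → 34.30%.

34.30 weight percent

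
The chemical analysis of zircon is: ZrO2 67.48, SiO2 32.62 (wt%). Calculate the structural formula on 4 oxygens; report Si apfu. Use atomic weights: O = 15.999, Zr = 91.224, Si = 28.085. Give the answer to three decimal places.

67.48 wt% ZrO2 ÷ 123.222 g/mol = 0.54763 mol, giving 0.54763 Zr and 1.09526 O.
32.62 wt% SiO2 ÷ 60.083 g/mol = 0.54292 mol, giving 0.54292 Si and 1.08584 O.
Oxygen sums to 2.18110; scaling by 4/2.18110 = 1.83394 puts the formula on 4 O.
Si: 0.54292 × 1.83394 = 0.996 atoms per formula unit.

0.996 Si apfu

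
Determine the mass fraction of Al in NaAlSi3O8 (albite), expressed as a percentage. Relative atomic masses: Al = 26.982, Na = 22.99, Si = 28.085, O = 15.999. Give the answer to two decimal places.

Formula mass = 1·22.99 + 1·26.982 + 3·28.085 + 8·15.999 = 262.219 g/mol, of which 26.982 g is Al.
So Al makes up 26.982/262.219 = 0.1029 of the mass, i.e. 10.29%.

10.29 mass %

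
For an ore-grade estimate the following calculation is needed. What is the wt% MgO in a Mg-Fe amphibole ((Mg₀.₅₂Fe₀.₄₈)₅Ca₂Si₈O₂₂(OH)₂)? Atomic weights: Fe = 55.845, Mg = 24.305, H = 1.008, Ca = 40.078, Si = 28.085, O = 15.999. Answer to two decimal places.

Molar mass of (Mg₀.₅₂Fe₀.₄₈)₅Ca₂Si₈O₂₂(OH)₂ = 2.60*24.305 + 2.40*55.845 + 2*40.078 + 8*28.085 + 24*15.999 + 2*1.008 = 888.049 g/mol.
Each formula unit contains 2.60 Mg, equivalent to 2.60/1 = 2.6000 mol MgO.
M(MgO) = 1×24.305 + 1×15.999 = 40.304 g/mol.
Mass of MgO per formula unit = 2.6000 × 40.304 = 104.790 g.
MgO wt% = 104.790 / 888.049 × 100 = 11.80%.

11.80 wt%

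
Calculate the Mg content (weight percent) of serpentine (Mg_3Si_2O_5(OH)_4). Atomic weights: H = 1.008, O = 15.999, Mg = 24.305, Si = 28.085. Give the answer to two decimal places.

M(Mg_3Si_2O_5(OH)_4) = 277.108 g/mol.
Mg contributes 3 × 24.305 = 72.915 g per mole.
72.915/277.108 = 0.2631 → 26.31%.

26.31 weight percent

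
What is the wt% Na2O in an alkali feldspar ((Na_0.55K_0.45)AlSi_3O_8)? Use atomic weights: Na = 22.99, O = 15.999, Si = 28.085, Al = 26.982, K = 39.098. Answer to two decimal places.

6.33 wt%

Formula mass = 269.468 g/mol.
0.55 Na → 0.2750 mol Na2O per formula unit; M(Na2O) = 61.979, so Na2O mass = 17.044 g.
17.044/269.468 × 100 = 6.33 wt%.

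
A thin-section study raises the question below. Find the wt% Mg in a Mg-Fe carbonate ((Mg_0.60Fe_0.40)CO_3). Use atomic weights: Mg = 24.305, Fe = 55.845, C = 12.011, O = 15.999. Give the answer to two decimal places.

Molar mass of (Mg_0.60Fe_0.40)CO_3: 0.60*24.305 + 0.40*55.845 + 1*12.011 + 3*15.999 = 96.929 g/mol.
Mass of Mg per formula unit: 0.60 × 24.305 = 14.583 g.
Weight fraction Mg = 14.583 / 96.929 = 0.1505.

15.05 mass %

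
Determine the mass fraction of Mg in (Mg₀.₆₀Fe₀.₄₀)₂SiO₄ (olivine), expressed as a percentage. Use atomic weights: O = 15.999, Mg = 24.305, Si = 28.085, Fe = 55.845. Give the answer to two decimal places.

17.58 wt%

Molar mass of (Mg₀.₆₀Fe₀.₄₀)₂SiO₄: 1.20*24.305 + 0.80*55.845 + 1*28.085 + 4*15.999 = 165.923 g/mol.
Mass of Mg per formula unit: 1.20 × 24.305 = 29.166 g.
Weight fraction Mg = 29.166 / 165.923 = 0.1758.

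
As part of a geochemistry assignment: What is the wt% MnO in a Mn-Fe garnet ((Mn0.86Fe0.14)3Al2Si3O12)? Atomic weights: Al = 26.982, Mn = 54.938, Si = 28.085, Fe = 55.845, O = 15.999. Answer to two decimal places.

36.94 wt%

Molar mass of (Mn0.86Fe0.14)3Al2Si3O12 = 2.58*54.938 + 0.42*55.845 + 2*26.982 + 3*28.085 + 12*15.999 = 495.402 g/mol.
Each formula unit contains 2.58 Mn, equivalent to 2.58/1 = 2.5800 mol MnO.
M(MnO) = 1×54.938 + 1×15.999 = 70.937 g/mol.
Mass of MnO per formula unit = 2.5800 × 70.937 = 183.017 g.
MnO wt% = 183.017 / 495.402 × 100 = 36.94%.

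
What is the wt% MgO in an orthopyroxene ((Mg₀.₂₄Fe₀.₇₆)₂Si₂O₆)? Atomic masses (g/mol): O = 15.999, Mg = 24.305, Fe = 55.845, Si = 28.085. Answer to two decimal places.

7.78 wt%

M((Mg₀.₂₄Fe₀.₇₆)₂Si₂O₆) = 248.715 g/mol; M(MgO) = 40.304 g/mol.
Moles MgO per formula unit = 0.48 Mg ÷ 1 = 0.4800.
MgO fraction = (0.4800 × 40.304) / 248.715 = 19.346/248.715 = 0.0778.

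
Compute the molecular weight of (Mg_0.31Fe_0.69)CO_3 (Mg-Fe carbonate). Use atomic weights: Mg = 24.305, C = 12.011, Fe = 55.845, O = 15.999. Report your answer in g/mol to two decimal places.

The formula mass is the sum 0.31·24.305 + 0.69·55.845 + 1·12.011 + 3·15.999.

106.08 g/mol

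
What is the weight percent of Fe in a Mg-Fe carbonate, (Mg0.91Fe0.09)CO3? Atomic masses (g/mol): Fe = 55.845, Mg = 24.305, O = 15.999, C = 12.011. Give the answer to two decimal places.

5.77 wt%

M((Mg0.91Fe0.09)CO3) = 87.152 g/mol.
Fe contributes 0.09 × 55.845 = 5.026 g per mole.
5.026/87.152 = 0.0577 → 5.77%.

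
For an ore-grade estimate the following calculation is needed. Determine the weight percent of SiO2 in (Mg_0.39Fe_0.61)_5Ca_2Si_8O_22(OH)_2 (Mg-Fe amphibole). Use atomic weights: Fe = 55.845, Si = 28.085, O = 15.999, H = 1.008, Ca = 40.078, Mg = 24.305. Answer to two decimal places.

52.90 wt%

M((Mg_0.39Fe_0.61)_5Ca_2Si_8O_22(OH)_2) = 908.550 g/mol; M(SiO2) = 60.083 g/mol.
Moles SiO2 per formula unit = 8 Si ÷ 1 = 8.0000.
SiO2 fraction = (8.0000 × 60.083) / 908.550 = 480.664/908.550 = 0.5290.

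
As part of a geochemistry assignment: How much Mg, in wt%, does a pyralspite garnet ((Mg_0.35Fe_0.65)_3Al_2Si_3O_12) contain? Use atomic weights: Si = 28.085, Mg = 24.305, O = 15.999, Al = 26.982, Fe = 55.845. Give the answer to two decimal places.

5.49 wt%

Formula mass = 1.05×24.305 + 1.95×55.845 + 2×26.982 + 3×28.085 + 12×15.999 = 464.625 g/mol, of which 25.520 g is Mg.
So Mg makes up 25.520/464.625 = 0.0549 of the mass, i.e. 5.49%.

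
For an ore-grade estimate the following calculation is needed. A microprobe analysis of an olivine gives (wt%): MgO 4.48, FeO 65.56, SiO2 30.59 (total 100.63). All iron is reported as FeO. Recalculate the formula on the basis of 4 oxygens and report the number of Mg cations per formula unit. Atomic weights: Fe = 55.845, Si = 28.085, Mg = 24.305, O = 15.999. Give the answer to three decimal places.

0.218 Mg apfu

MgO (M=40.304): mol = 0.11116; Mg = 0.11116, O = 0.11116.
FeO (M=71.844): mol = 0.91253; Fe = 0.91253, O = 0.91253.
SiO2 (M=60.083): mol = 0.50913; Si = 0.50913, O = 1.01826.
ΣO = 2.04195; factor = 4/ΣO = 1.95891.
Mg apfu = 0.11116 × 1.95891 = 0.218.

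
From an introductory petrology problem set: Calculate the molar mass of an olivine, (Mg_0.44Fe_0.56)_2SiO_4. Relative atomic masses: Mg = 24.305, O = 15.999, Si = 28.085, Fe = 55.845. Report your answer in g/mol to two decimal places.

176.02 g/mol

Mg: 0.88 × 24.305 = 21.3884
Fe: 1.12 × 55.845 = 62.5464
Si: 1 × 28.085 = 28.0850
O: 4 × 15.999 = 63.9960
Summing the contributions gives the formula mass.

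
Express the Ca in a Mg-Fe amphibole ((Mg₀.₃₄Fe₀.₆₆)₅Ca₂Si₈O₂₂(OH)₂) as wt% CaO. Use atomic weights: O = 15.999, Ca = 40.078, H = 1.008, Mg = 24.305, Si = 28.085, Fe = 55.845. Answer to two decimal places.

12.24 wt%

Molar mass of (Mg₀.₃₄Fe₀.₆₆)₅Ca₂Si₈O₂₂(OH)₂ = 1.70×24.305 + 3.30×55.845 + 2×40.078 + 8×28.085 + 24×15.999 + 2×1.008 = 916.435 g/mol.
Each formula unit contains 2 Ca, equivalent to 2/1 = 2.0000 mol CaO.
M(CaO) = 1×40.078 + 1×15.999 = 56.077 g/mol.
Mass of CaO per formula unit = 2.0000 × 56.077 = 112.154 g.
CaO wt% = 112.154 / 916.435 × 100 = 12.24%.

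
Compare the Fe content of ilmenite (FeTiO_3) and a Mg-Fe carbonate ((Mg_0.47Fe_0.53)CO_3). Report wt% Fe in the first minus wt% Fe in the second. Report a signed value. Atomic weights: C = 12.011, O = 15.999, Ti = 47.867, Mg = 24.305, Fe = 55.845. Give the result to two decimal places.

Fe in FeTiO_3: molar mass 151.709 g/mol; 1×55.845 = 55.845 g → 36.81 wt%.
Fe in (Mg_0.47Fe_0.53)CO_3: molar mass 101.029 g/mol; 0.53×55.845 = 29.598 g → 29.30 wt%.
Difference = 36.81 − 29.30 = 7.51 percentage points.

7.51 percentage points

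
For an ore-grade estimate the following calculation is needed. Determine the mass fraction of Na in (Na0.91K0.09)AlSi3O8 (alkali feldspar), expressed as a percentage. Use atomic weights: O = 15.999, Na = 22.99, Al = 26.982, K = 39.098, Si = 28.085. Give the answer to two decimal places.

7.93 weight percent

M((Na0.91K0.09)AlSi3O8) = 263.669 g/mol.
Na contributes 0.91 × 22.99 = 20.921 g per mole.
20.921/263.669 = 0.0793 → 7.93%.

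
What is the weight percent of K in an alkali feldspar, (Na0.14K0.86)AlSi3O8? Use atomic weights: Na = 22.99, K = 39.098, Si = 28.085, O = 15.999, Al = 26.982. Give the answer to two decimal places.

Formula mass = 0.14*22.99 + 0.86*39.098 + 1*26.982 + 3*28.085 + 8*15.999 = 276.072 g/mol, of which 33.624 g is K.
So K makes up 33.624/276.072 = 0.1218 of the mass, i.e. 12.18%.

12.18 weight percent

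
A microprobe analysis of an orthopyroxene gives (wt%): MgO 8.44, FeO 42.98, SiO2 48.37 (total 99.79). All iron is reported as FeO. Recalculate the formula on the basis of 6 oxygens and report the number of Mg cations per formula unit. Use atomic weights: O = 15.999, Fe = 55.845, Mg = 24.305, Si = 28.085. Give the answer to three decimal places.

MgO: 8.44/40.304 = 0.20941 mol → 0.20941 mol Mg, 0.20941 mol O.
FeO: 42.98/71.844 = 0.59824 mol → 0.59824 mol Fe, 0.59824 mol O.
SiO2: 48.37/60.083 = 0.80505 mol → 0.80505 mol Si, 1.61010 mol O.
Total oxygen = 2.41775 mol. Normalization factor = 6/2.41775 = 2.48165.
Mg per 6 O = 0.20941 × 2.48165 = 0.520.

0.520 Mg apfu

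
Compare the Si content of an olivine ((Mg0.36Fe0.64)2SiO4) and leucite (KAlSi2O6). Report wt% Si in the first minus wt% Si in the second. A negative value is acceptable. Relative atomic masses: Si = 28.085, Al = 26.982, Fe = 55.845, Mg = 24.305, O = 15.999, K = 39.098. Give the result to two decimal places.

Si in (Mg0.36Fe0.64)2SiO4: molar mass 181.062 g/mol; 1×28.085 = 28.085 g → 15.51 wt%.
Si in KAlSi2O6: molar mass 218.244 g/mol; 2×28.085 = 56.170 g → 25.74 wt%.
Difference = 15.51 − 25.74 = -10.23 percentage points.

-10.23 percentage points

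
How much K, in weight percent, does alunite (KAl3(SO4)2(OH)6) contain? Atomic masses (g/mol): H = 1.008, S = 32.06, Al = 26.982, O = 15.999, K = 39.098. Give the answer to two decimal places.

9.44 weight percent

Formula mass = 1*39.098 + 3*26.982 + 2*32.06 + 14*15.999 + 6*1.008 = 414.198 g/mol, of which 39.098 g is K.
So K makes up 39.098/414.198 = 0.0944 of the mass, i.e. 9.44%.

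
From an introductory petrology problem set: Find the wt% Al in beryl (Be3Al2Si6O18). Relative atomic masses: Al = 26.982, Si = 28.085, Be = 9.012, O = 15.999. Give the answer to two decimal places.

Molar mass of Be3Al2Si6O18: 3*9.012 + 2*26.982 + 6*28.085 + 18*15.999 = 537.492 g/mol.
Mass of Al per formula unit: 2 × 26.982 = 53.964 g.
Weight fraction Al = 53.964 / 537.492 = 0.1004.

10.04 mass %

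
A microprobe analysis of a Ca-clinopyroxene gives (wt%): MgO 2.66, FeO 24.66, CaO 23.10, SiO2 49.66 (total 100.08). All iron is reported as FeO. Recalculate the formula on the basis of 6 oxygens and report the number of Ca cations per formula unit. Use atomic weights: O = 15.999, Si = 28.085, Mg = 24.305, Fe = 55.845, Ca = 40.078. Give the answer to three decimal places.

0.999 Ca apfu

MgO (M=40.304): mol = 0.06600; Mg = 0.06600, O = 0.06600.
FeO (M=71.844): mol = 0.34324; Fe = 0.34324, O = 0.34324.
CaO (M=56.077): mol = 0.41193; Ca = 0.41193, O = 0.41193.
SiO2 (M=60.083): mol = 0.82652; Si = 0.82652, O = 1.65304.
ΣO = 2.47421; factor = 6/ΣO = 2.42502.
Ca apfu = 0.41193 × 2.42502 = 0.999.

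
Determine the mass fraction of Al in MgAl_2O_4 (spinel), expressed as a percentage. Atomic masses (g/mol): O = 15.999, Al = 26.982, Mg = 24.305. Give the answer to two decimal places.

M(MgAl_2O_4) = 142.265 g/mol.
Al contributes 2 × 26.982 = 53.964 g per mole.
53.964/142.265 = 0.3793 → 37.93%.

37.93 weight percent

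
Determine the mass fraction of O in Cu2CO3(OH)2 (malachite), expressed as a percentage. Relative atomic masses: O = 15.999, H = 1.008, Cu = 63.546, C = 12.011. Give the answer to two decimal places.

36.18 mass %

M(Cu2CO3(OH)2) = 221.114 g/mol.
O contributes 5 × 15.999 = 79.995 g per mole.
79.995/221.114 = 0.3618 → 36.18%.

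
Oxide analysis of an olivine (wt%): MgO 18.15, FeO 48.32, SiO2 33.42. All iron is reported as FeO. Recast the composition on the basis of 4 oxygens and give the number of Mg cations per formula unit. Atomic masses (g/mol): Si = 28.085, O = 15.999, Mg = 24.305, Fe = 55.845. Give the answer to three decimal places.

0.806 Mg apfu

MgO: 18.15/40.304 = 0.45033 mol → 0.45033 mol Mg, 0.45033 mol O.
FeO: 48.32/71.844 = 0.67257 mol → 0.67257 mol Fe, 0.67257 mol O.
SiO2: 33.42/60.083 = 0.55623 mol → 0.55623 mol Si, 1.11246 mol O.
Total oxygen = 2.23536 mol. Normalization factor = 4/2.23536 = 1.78942.
Mg per 4 O = 0.45033 × 1.78942 = 0.806.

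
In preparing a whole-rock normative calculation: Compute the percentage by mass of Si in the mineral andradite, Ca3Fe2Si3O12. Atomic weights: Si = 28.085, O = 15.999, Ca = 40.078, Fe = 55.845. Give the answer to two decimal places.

16.58 mass %

Molar mass of Ca3Fe2Si3O12: 3*40.078 + 2*55.845 + 3*28.085 + 12*15.999 = 508.167 g/mol.
Mass of Si per formula unit: 3 × 28.085 = 84.255 g.
Weight fraction Si = 84.255 / 508.167 = 0.1658.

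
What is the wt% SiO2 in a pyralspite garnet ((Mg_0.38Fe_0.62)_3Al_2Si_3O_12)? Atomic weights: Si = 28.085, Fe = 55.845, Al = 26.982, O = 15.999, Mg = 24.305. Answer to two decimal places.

Formula mass = 461.786 g/mol.
3 Si → 3.0000 mol SiO2 per formula unit; M(SiO2) = 60.083, so SiO2 mass = 180.249 g.
180.249/461.786 × 100 = 39.03 wt%.

39.03 wt%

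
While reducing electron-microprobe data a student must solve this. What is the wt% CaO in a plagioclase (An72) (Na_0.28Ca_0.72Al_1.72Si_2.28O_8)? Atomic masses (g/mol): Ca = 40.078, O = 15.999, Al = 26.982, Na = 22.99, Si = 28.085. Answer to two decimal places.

14.75 wt%

M(Na_0.28Ca_0.72Al_1.72Si_2.28O_8) = 273.728 g/mol; M(CaO) = 56.077 g/mol.
Moles CaO per formula unit = 0.72 Ca ÷ 1 = 0.7200.
CaO fraction = (0.7200 × 56.077) / 273.728 = 40.375/273.728 = 0.1475.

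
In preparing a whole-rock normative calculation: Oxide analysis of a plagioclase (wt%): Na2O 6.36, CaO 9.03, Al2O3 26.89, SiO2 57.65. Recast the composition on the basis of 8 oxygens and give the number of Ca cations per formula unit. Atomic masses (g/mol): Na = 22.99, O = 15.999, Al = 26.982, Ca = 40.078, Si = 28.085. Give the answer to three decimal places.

Na2O (M=61.979): mol = 0.10262; Na = 0.20524, O = 0.10262.
CaO (M=56.077): mol = 0.16103; Ca = 0.16103, O = 0.16103.
Al2O3 (M=101.961): mol = 0.26373; Al = 0.52746, O = 0.79119.
SiO2 (M=60.083): mol = 0.95951; Si = 0.95951, O = 1.91902.
ΣO = 2.97386; factor = 8/ΣO = 2.69011.
Ca apfu = 0.16103 × 2.69011 = 0.433.

0.433 Ca apfu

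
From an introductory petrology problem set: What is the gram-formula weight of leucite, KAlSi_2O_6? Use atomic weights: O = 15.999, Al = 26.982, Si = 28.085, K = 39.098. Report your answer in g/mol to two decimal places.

218.24 g/mol

K: 1 × 39.098 = 39.0980
Al: 1 × 26.982 = 26.9820
Si: 2 × 28.085 = 56.1700
O: 6 × 15.999 = 95.9940
Summing the contributions gives the formula mass.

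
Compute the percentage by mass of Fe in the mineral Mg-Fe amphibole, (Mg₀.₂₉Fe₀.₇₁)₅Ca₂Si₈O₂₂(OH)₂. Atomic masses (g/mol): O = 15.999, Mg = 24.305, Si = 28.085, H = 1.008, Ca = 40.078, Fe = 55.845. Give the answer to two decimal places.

Formula mass = 1.45*24.305 + 3.55*55.845 + 2*40.078 + 8*28.085 + 24*15.999 + 2*1.008 = 924.320 g/mol, of which 198.250 g is Fe.
So Fe makes up 198.250/924.320 = 0.2145 of the mass, i.e. 21.45%.

21.45 mass %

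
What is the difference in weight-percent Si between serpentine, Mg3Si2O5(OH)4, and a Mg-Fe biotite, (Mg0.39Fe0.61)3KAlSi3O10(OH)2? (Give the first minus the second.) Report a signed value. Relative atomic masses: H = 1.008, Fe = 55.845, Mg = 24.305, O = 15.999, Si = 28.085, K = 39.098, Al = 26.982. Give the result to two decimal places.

2.53 percentage points

First mineral: 56.170 g Si in 277.108 g formula = 20.27 wt% Si.
Second mineral: 84.255 g Si in 474.972 g formula = 17.74 wt% Si.
20.27% − 17.74% gives a difference of 2.53 percentage points.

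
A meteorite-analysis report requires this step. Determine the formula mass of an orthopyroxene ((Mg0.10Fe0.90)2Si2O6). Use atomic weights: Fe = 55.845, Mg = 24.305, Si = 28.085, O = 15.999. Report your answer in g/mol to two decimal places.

The formula mass is the sum 0.20*24.305 + 1.80*55.845 + 2*28.085 + 6*15.999.

257.55 g/mol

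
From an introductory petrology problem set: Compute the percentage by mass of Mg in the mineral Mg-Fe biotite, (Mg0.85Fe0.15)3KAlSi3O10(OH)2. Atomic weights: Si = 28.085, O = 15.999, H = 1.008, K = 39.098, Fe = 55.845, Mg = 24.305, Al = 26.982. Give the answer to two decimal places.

14.37 wt%

Molar mass of (Mg0.85Fe0.15)3KAlSi3O10(OH)2: 2.55*24.305 + 0.45*55.845 + 1*39.098 + 1*26.982 + 3*28.085 + 12*15.999 + 2*1.008 = 431.447 g/mol.
Mass of Mg per formula unit: 2.55 × 24.305 = 61.978 g.
Weight fraction Mg = 61.978 / 431.447 = 0.1437.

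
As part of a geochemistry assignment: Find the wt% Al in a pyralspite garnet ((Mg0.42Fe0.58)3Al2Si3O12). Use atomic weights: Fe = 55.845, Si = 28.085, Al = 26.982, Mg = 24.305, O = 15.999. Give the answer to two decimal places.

M((Mg0.42Fe0.58)3Al2Si3O12) = 458.002 g/mol.
Al contributes 2 × 26.982 = 53.964 g per mole.
53.964/458.002 = 0.1178 → 11.78%.

11.78 mass %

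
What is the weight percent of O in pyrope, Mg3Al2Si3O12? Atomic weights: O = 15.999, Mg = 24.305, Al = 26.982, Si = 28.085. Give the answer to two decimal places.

47.63 wt%

M(Mg3Al2Si3O12) = 403.122 g/mol.
O contributes 12 × 15.999 = 191.988 g per mole.
191.988/403.122 = 0.4763 → 47.63%.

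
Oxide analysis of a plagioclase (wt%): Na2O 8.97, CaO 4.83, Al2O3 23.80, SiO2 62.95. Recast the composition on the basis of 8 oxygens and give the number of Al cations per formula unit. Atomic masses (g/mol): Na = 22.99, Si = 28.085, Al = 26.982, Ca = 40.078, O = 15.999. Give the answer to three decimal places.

1.234 Al apfu

Na2O (M=61.979): mol = 0.14473; Na = 0.28946, O = 0.14473.
CaO (M=56.077): mol = 0.08613; Ca = 0.08613, O = 0.08613.
Al2O3 (M=101.961): mol = 0.23342; Al = 0.46684, O = 0.70026.
SiO2 (M=60.083): mol = 1.04772; Si = 1.04772, O = 2.09544.
ΣO = 3.02656; factor = 8/ΣO = 2.64326.
Al apfu = 0.46684 × 2.64326 = 1.234.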